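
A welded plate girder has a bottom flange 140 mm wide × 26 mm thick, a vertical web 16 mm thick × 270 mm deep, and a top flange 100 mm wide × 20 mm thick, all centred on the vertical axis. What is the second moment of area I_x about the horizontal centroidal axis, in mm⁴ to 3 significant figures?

Split into non-overlapping primitives; take the origin at the lower-left of the bounding box.
Bottom plate: 140 × 26, A = 3 640 mm², y = 13 mm, Ī = 205 053 mm⁴.
Web plate: 16 × 270, A = 4 320 mm², y = 161 mm, Ī = 26 244 000 mm⁴.
Top plate: 100 × 20, A = 2 000 mm², y = 306 mm, Ī = 66 667 mm⁴.
Centroid: ȳ = ΣA·y / ΣA = 136.03 mm.
Transfer each piece to the horizontal centroidal axis using Ī + A·d² with d = y − 136.03:
  bottom plate: d = -123.03 mm → contributes +55 299 789 mm⁴
  web plate: d = 24.972 mm → contributes +28 937 931 mm⁴
  top plate: d = 169.97 mm → contributes +57 847 552 mm⁴
Total I = 142 085 272 mm⁴.

I_x ≈ 1.42 × 10⁸ mm⁴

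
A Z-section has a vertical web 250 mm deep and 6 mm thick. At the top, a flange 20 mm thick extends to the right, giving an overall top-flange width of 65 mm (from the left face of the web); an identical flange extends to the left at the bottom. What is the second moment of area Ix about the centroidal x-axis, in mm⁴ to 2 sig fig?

Decompose the section into non-overlapping parts with the origin at the bottom-left of its bounding rectangle.
Web: 6 × 250, A = 1 500 mm², y = 125 mm, Ī = 7 812 500 mm⁴.
Top flange (beyond web): 59 × 20, A = 1 180 mm², y = 240 mm, Ī = 39 333 mm⁴.
Bottom flange (beyond web): 59 × 20, A = 1 180 mm², y = 10 mm, Ī = 39 333 mm⁴.
Centroid: ȳ = ΣA·y / ΣA = 125 mm.
Transfer each piece to the centroidal x-axis using Ī + A·d² with d = y − 125:
  web: d = 0 mm → contributes +7 812 500 mm⁴
  top flange (beyond web): d = 115 mm → contributes +15 644 833 mm⁴
  bottom flange (beyond web): d = -115 mm → contributes +15 644 833 mm⁴
Total I = 39 102 167 mm⁴.

Ix ≈ 3.9 × 10⁷ mm⁴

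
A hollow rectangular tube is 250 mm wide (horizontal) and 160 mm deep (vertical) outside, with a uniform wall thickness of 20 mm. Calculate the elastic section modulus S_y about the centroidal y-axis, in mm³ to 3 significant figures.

S_y ≈ 9.26 × 10⁵ mm³

Split into non-overlapping primitives; take the origin at the lower-left of the bounding box.
Outer rectangle: 250 × 160, A = 40 000 mm², x = 125 mm, Ī = 208 333 333 mm⁴.
Inner void (subtracted): 210 × 120, A = 25 200 mm², x = 125 mm, Ī = 92 610 000 mm⁴.
By symmetry the centroid is at mid-width, x̄ = 125 mm.
All pieces are centred on the centroidal y-axis, so I = ΣĪ (holes subtracted) = 115 723 333 mm⁴.
Extreme fibre distance c = 125 mm; S = I/c = 925 787 mm³.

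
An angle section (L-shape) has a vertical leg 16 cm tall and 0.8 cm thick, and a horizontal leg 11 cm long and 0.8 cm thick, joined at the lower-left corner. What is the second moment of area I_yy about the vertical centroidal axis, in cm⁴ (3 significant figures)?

Treat the section as a set of non-overlapping primitives; coordinates are from the bounding-box lower-left.
Vertical leg: 0.8 × 16, A = 12.8 cm², x = 0.4 cm, Ī = 0.68267 cm⁴.
Horizontal leg (remainder): 10.2 × 0.8, A = 8.16 cm², x = 5.9 cm, Ī = 70.747 cm⁴.
Centroid: x̄ = ΣA·x / ΣA = 2.5412 cm.
Transfer each piece to the vertical centroidal axis using Ī + A·d² with d = x − 2.5412:
  vertical leg: d = -2.1412 cm → contributes +59.368 cm⁴
  horizontal leg (remainder): d = 3.3588 cm → contributes +162.8 cm⁴
Total I = 222.17 cm⁴.

I_yy ≈ 222 cm⁴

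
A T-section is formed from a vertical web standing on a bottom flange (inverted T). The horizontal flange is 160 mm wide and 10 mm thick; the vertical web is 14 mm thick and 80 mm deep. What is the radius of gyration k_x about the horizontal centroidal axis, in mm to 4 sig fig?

Break the section into simple shapes (no overlaps), measuring from the bottom-left corner of the bounding box.
Flange: 160 × 10, A = 1 600 mm², y = 5 mm, Ī = 13333.3 mm⁴.
Web: 14 × 80, A = 1 120 mm², y = 50 mm, Ī = 597 333 mm⁴.
Centroid: ȳ = ΣA·y / ΣA = 23.5294 mm.
Transfer each piece to the horizontal centroidal axis using Ī + A·d² with d = y − 23.5294:
  flange: d = -18.5294 mm → contributes +562 676 mm⁴
  web: d = 26.4706 mm → contributes +1 382 108 mm⁴
Total I = 1 944 784 mm⁴.
Radius of gyration: k = √(I/A) = √(1 944 784 / 2 720) = 26.7394 mm.

k_x ≈ 26.74 mm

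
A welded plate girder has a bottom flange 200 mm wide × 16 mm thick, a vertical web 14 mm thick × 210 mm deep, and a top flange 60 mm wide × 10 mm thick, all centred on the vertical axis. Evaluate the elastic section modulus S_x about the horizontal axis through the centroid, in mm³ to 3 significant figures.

Treat the section as a set of non-overlapping primitives; coordinates are from the bounding-box lower-left.
Bottom plate: 200 × 16, A = 3 200 mm², y = 8 mm, Ī = 68 267 mm⁴.
Web plate: 14 × 210, A = 2 940 mm², y = 121 mm, Ī = 10 804 500 mm⁴.
Top plate: 60 × 10, A = 600 mm², y = 231 mm, Ī = 5 000 mm⁴.
Centroid: ȳ = ΣA·y / ΣA = 77.142 mm.
Transfer each piece to the horizontal axis through the centroid using Ī + A·d² with d = y − 77.142:
  bottom plate: d = -69.142 mm → contributes +15 366 430 mm⁴
  web plate: d = 43.858 mm → contributes +16 459 549 mm⁴
  top plate: d = 153.86 mm → contributes +14 208 291 mm⁴
Total I = 46 034 270 mm⁴.
Extreme fibre distance c = 158.86 mm; S = I/c = 289 783 mm³.

S_x ≈ 2.90 × 10⁵ mm³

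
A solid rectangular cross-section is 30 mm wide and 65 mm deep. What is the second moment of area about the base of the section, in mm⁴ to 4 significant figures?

The section: 30 × 65, A = 1 950 mm², y = 32.5 mm, Ī = 686 563 mm⁴.
Transfer it to the bottom edge using Ī + A·d² with d = y − 0:
  the section: d = 32.5 mm → contributes +2 746 250 mm⁴
Total I = 2 746 250 mm⁴.

I_base ≈ 2.746 × 10⁶ mm⁴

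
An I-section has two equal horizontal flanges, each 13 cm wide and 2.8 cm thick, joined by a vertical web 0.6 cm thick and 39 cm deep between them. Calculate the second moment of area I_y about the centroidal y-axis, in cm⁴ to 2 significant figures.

I_y ≈ 1000 cm⁴

Split into non-overlapping primitives; take the origin at the lower-left of the bounding box.
Bottom flange: 13 × 2.8, A = 36.4 cm², x = 6.5 cm, Ī = 512.6 cm⁴.
Web: 0.6 × 39, A = 23.4 cm², x = 6.5 cm, Ī = 0.702 cm⁴.
Top flange: 13 × 2.8, A = 36.4 cm², x = 6.5 cm, Ī = 512.6 cm⁴.
By symmetry the centroid is at mid-width, x̄ = 6.5 cm.
All pieces are centred on the centroidal y-axis, so I = ΣĪ = 1 026 cm⁴.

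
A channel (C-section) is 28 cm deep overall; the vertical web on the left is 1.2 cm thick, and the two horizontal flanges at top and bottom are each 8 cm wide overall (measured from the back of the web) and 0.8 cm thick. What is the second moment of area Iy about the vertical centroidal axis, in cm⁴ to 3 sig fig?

Iy ≈ 177 cm⁴

Break the section into simple shapes (no overlaps), measuring from the bottom-left corner of the bounding box.
Web: 1.2 × 28, A = 33.6 cm², x = 0.6 cm, Ī = 4.032 cm⁴.
Top flange (beyond web): 6.8 × 0.8, A = 5.44 cm², x = 4.6 cm, Ī = 20.962 cm⁴.
Bottom flange (beyond web): 6.8 × 0.8, A = 5.44 cm², x = 4.6 cm, Ī = 20.962 cm⁴.
Centroid: x̄ = ΣA·x / ΣA = 1.5784 cm.
Transfer each piece to the vertical centroidal axis using Ī + A·d² with d = x − 1.5784:
  web: d = -0.97842 cm → contributes +36.197 cm⁴
  top flange (beyond web): d = 3.0216 cm → contributes +70.629 cm⁴
  bottom flange (beyond web): d = 3.0216 cm → contributes +70.629 cm⁴
Total I = 177.46 cm⁴.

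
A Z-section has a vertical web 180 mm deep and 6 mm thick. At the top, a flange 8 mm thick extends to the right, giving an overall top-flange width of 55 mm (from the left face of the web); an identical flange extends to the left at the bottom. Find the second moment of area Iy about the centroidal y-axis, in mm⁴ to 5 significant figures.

Iy ≈ 7.5301 × 10⁵ mm⁴

Decompose the section into non-overlapping parts with the origin at the bottom-left of its bounding rectangle.
Web: 6 × 180, A = 1 080 mm², x = 52 mm, Ī = 3 240 mm⁴.
Top flange (beyond web): 49 × 8, A = 392 mm², x = 79.5 mm, Ī = 78432.67 mm⁴.
Bottom flange (beyond web): 49 × 8, A = 392 mm², x = 24.5 mm, Ī = 78432.67 mm⁴.
Centroid: x̄ = ΣA·x / ΣA = 52 mm.
Transfer each piece to the centroidal y-axis using Ī + A·d² with d = x − 52:
  web: d = 0 mm → contributes +3 240 mm⁴
  top flange (beyond web): d = 27.5 mm → contributes +374882.7 mm⁴
  bottom flange (beyond web): d = -27.5 mm → contributes +374882.7 mm⁴
Total I = 753005.3 mm⁴.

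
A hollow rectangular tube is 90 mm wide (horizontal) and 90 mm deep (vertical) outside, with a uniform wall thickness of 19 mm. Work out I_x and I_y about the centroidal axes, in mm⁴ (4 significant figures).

I_x ≈ 4.858 × 10⁶ mm⁴, I_y ≈ 4.858 × 10⁶ mm⁴

Decompose the section into non-overlapping parts with the origin at the bottom-left of its bounding rectangle.
Outer rectangle: 90 × 90, A = 8 100 mm², y = 45 mm, Ī = 5 467 500 mm⁴.
Inner void (subtracted): 52 × 52, A = 2 704 mm², y = 45 mm, Ī = 609 301 mm⁴.
By symmetry the centroid is at mid-height, ȳ = 45 mm.
All pieces are centred on the centroidal x-axis, so I = ΣĪ (holes subtracted) = 4 858 199 mm⁴.
Repeating about the centroidal y-axis gives I_y = 4 858 199 mm⁴.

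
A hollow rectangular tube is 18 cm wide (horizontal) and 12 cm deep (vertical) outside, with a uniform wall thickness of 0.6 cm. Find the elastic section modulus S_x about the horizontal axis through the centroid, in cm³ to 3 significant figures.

S_x ≈ 138 cm³

Split into non-overlapping primitives; take the origin at the lower-left of the bounding box.
Outer rectangle: 18 × 12, A = 216 cm², y = 6 cm, Ī = 2 592 cm⁴.
Inner void (subtracted): 16.8 × 10.8, A = 181.44 cm², y = 6 cm, Ī = 1763.6 cm⁴.
By symmetry the centroid is at mid-height, ȳ = 6 cm.
All pieces are centred on the horizontal axis through the centroid, so I = ΣĪ (holes subtracted) = 828.4 cm⁴.
Extreme fibre distance c = 6 cm; S = I/c = 138.07 cm³.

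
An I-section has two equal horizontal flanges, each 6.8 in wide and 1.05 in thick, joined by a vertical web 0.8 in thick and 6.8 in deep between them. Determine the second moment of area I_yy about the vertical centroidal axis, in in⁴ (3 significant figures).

Treat the section as a set of non-overlapping primitives; coordinates are from the bounding-box lower-left.
Bottom flange: 6.8 × 1.05, A = 7.14 in², x = 3.4 in, Ī = 27.513 in⁴.
Web: 0.8 × 6.8, A = 5.44 in², x = 3.4 in, Ī = 0.29013 in⁴.
Top flange: 6.8 × 1.05, A = 7.14 in², x = 3.4 in, Ī = 27.513 in⁴.
By symmetry the centroid is at mid-width, x̄ = 3.4 in.
All pieces are centred on the vertical centroidal axis, so I = ΣĪ = 55.316 in⁴.

I_yy ≈ 55.3 in⁴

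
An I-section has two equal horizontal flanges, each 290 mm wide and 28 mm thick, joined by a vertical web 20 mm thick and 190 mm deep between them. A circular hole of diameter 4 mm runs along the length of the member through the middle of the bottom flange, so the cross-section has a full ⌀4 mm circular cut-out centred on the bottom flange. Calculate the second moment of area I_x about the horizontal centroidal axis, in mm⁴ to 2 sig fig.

Treat the section as a set of non-overlapping primitives; coordinates are from the bounding-box lower-left.
Bottom flange: 290 × 28, A = 8 120 mm², y = 14 mm, Ī = 530 507 mm⁴.
Web: 20 × 190, A = 3 800 mm², y = 123 mm, Ī = 11 431 667 mm⁴.
Top flange: 290 × 28, A = 8 120 mm², y = 232 mm, Ī = 530 507 mm⁴.
Hole (subtracted): ⌀4, A = 12.57 mm², y = 14 mm, Ī = 12.57 mm⁴.
Centroid: ȳ = ΣA·y / ΣA = 123.1 mm.
Transfer each piece to the horizontal centroidal axis using Ī + A·d² with d = y − 123.1:
  bottom flange: d = -109.1 mm → contributes +97 125 331 mm⁴
  web: d = -0.06839 mm → contributes +11 431 684 mm⁴
  top flange: d = 108.9 mm → contributes +96 883 198 mm⁴
  hole: d = -109.1 mm → contributes −149 501 mm⁴
Total I = 205 290 713 mm⁴.

I_x ≈ 2.1 × 10⁸ mm⁴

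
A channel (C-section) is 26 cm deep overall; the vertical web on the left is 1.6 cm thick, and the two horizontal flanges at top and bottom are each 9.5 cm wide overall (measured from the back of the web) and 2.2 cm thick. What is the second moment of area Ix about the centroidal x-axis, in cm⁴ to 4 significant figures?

Decompose the section into non-overlapping parts with the origin at the bottom-left of its bounding rectangle.
Web: 1.6 × 26, A = 41.6 cm², y = 13 cm, Ī = 2343.47 cm⁴.
Top flange (beyond web): 7.9 × 2.2, A = 17.38 cm², y = 24.9 cm, Ī = 7.00993 cm⁴.
Bottom flange (beyond web): 7.9 × 2.2, A = 17.38 cm², y = 1.1 cm, Ī = 7.00993 cm⁴.
By symmetry the centroid is at mid-height, ȳ = 13 cm.
Transfer each piece to the centroidal x-axis using Ī + A·d² with d = y − 13:
  web: d = 0 cm → contributes +2343.47 cm⁴
  top flange (beyond web): d = 11.9 cm → contributes +2468.19 cm⁴
  bottom flange (beyond web): d = -11.9 cm → contributes +2468.19 cm⁴
Total I = 7279.85 cm⁴.

Ix ≈ 7280 cm⁴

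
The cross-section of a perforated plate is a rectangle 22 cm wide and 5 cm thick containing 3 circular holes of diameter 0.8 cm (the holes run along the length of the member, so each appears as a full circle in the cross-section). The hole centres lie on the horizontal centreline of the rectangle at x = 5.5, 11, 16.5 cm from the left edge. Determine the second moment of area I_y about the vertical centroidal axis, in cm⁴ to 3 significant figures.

I_y ≈ 4410 cm⁴

Break the section into simple shapes (no overlaps), measuring from the bottom-left corner of the bounding box.
Plate: 22 × 5, A = 110 cm², x = 11 cm, Ī = 4436.7 cm⁴.
Hole 1 (subtracted): ⌀0.8, A = 0.50265 cm², x = 5.5 cm, Ī = 0.020106 cm⁴.
Hole 2 (subtracted): ⌀0.8, A = 0.50265 cm², x = 11 cm, Ī = 0.020106 cm⁴.
Hole 3 (subtracted): ⌀0.8, A = 0.50265 cm², x = 16.5 cm, Ī = 0.020106 cm⁴.
By symmetry the centroid is at mid-width, x̄ = 11 cm.
Transfer each piece to the vertical centroidal axis using Ī + A·d² with d = x − 11:
  plate: d = 0 cm → contributes +4436.7 cm⁴
  hole 1: d = -5.5 cm → contributes −15.225 cm⁴
  hole 2: d = 0 cm → contributes −0.020106 cm⁴
  hole 3: d = 5.5 cm → contributes −15.225 cm⁴
Total I = 4406.2 cm⁴.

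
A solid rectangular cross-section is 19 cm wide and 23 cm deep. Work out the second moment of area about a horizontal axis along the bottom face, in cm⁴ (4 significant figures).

The section: 19 × 23, A = 437 cm², y = 11.5 cm, Ī = 19264.4 cm⁴.
Transfer it to the base of the section using Ī + A·d² with d = y − 0:
  the section: d = 11.5 cm → contributes +77057.7 cm⁴
Total I = 77057.7 cm⁴.

I_base ≈ 7.706 × 10⁴ cm⁴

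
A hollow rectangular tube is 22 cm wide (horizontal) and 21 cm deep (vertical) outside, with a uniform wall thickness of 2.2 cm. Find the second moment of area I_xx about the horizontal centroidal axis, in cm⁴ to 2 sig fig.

Break the section into simple shapes (no overlaps), measuring from the bottom-left corner of the bounding box.
Outer rectangle: 22 × 21, A = 462 cm², y = 10.5 cm, Ī = 16 979 cm⁴.
Inner void (subtracted): 17.6 × 16.6, A = 292.2 cm², y = 10.5 cm, Ī = 6 709 cm⁴.
By symmetry the centroid is at mid-height, ȳ = 10.5 cm.
All pieces are centred on the horizontal centroidal axis, so I = ΣĪ (holes subtracted) = 10 270 cm⁴.

I_xx ≈ 1.0 × 10⁴ cm⁴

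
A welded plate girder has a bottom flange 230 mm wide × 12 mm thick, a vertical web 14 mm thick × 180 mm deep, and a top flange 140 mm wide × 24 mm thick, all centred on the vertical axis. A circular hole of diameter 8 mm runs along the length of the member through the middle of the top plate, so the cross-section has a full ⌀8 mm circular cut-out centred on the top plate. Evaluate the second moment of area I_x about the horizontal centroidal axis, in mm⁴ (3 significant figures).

Treat the section as a set of non-overlapping primitives; coordinates are from the bounding-box lower-left.
Bottom plate: 230 × 12, A = 2 760 mm², y = 6 mm, Ī = 33 120 mm⁴.
Web plate: 14 × 180, A = 2 520 mm², y = 102 mm, Ī = 6 804 000 mm⁴.
Top plate: 140 × 24, A = 3 360 mm², y = 204 mm, Ī = 161 280 mm⁴.
Hole (subtracted): ⌀8, A = 50.265 mm², y = 204 mm, Ī = 201.06 mm⁴.
Centroid: ȳ = ΣA·y / ΣA = 110.46 mm.
Transfer each piece to the horizontal centroidal axis using Ī + A·d² with d = y − 110.46:
  bottom plate: d = -104.46 mm → contributes +30 147 509 mm⁴
  web plate: d = -8.4558 mm → contributes +6 984 181 mm⁴
  top plate: d = 93.544 mm → contributes +29 563 030 mm⁴
  hole: d = 93.544 mm → contributes −440 050 mm⁴
Total I = 66 254 669 mm⁴.

I_x ≈ 6.63 × 10⁷ mm⁴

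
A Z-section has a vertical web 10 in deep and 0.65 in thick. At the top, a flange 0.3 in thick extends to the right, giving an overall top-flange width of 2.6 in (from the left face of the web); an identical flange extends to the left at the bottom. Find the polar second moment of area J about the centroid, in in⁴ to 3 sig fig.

Treat the section as a set of non-overlapping primitives; coordinates are from the bounding-box lower-left.
Web: 0.65 × 10, A = 6.5 in², y = 5 in, Ī = 54.167 in⁴.
Top flange (beyond web): 1.95 × 0.3, A = 0.585 in², y = 9.85 in, Ī = 0.0043875 in⁴.
Bottom flange (beyond web): 1.95 × 0.3, A = 0.585 in², y = 0.15 in, Ī = 0.0043875 in⁴.
Centroid: ȳ = ΣA·y / ΣA = 5 in.
Transfer each piece to the centroidal x-axis using Ī + A·d² with d = y − 5:
  web: d = 0 in → contributes +54.167 in⁴
  top flange (beyond web): d = 4.85 in → contributes +13.765 in⁴
  bottom flange (beyond web): d = -4.85 in → contributes +13.765 in⁴
Total I = 81.697 in⁴.
For the y-axis: x̄ = 2.275 in.
Repeating about the centroidal y-axis gives I_y = 2.5769 in⁴.
Polar second moment: J = I_x + I_y = 84.274 in⁴.

J ≈ 84.3 in⁴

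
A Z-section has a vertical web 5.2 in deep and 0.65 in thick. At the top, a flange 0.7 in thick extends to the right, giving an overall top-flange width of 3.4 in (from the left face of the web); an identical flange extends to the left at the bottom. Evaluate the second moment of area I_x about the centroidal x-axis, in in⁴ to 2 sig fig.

I_x ≈ 27 in⁴

Decompose the section into non-overlapping parts with the origin at the bottom-left of its bounding rectangle.
Web: 0.65 × 5.2, A = 3.38 in², y = 2.6 in, Ī = 7.616 in⁴.
Top flange (beyond web): 2.75 × 0.7, A = 1.925 in², y = 4.85 in, Ī = 0.0786 in⁴.
Bottom flange (beyond web): 2.75 × 0.7, A = 1.925 in², y = 0.35 in, Ī = 0.0786 in⁴.
Centroid: ȳ = ΣA·y / ΣA = 2.6 in.
Transfer each piece to the centroidal x-axis using Ī + A·d² with d = y − 2.6:
  web: d = 0 in → contributes +7.616 in⁴
  top flange (beyond web): d = 2.25 in → contributes +9.824 in⁴
  bottom flange (beyond web): d = -2.25 in → contributes +9.824 in⁴
Total I = 27.26 in⁴.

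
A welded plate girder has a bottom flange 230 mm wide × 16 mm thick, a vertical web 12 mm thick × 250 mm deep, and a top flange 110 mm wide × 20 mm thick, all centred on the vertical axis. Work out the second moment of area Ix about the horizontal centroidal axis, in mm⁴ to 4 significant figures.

Ix ≈ 1.168 × 10⁸ mm⁴

Split into non-overlapping primitives; take the origin at the lower-left of the bounding box.
Bottom plate: 230 × 16, A = 3 680 mm², y = 8 mm, Ī = 78506.7 mm⁴.
Web plate: 12 × 250, A = 3 000 mm², y = 141 mm, Ī = 15 625 000 mm⁴.
Top plate: 110 × 20, A = 2 200 mm², y = 276 mm, Ī = 73333.3 mm⁴.
Centroid: ȳ = ΣA·y / ΣA = 119.329 mm.
Transfer each piece to the horizontal centroidal axis using Ī + A·d² with d = y − 119.329:
  bottom plate: d = -111.329 mm → contributes +45 688 825 mm⁴
  web plate: d = 21.6712 mm → contributes +17 033 919 mm⁴
  top plate: d = 156.671 mm → contributes +54 074 216 mm⁴
Total I = 116 796 960 mm⁴.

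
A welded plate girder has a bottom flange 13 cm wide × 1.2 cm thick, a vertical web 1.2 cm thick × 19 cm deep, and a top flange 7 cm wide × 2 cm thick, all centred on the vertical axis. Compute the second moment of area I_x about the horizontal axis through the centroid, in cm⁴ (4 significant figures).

Treat the section as a set of non-overlapping primitives; coordinates are from the bounding-box lower-left.
Bottom plate: 13 × 1.2, A = 15.6 cm², y = 0.6 cm, Ī = 1.872 cm⁴.
Web plate: 1.2 × 19, A = 22.8 cm², y = 10.7 cm, Ī = 685.9 cm⁴.
Top plate: 7 × 2, A = 14 cm², y = 21.2 cm, Ī = 4.66667 cm⁴.
Centroid: ȳ = ΣA·y / ΣA = 10.4985 cm.
Transfer each piece to the horizontal axis through the centroid using Ī + A·d² with d = y − 10.4985:
  bottom plate: d = -9.89847 cm → contributes +1530.36 cm⁴
  web plate: d = 0.201527 cm → contributes +686.826 cm⁴
  top plate: d = 10.7015 cm → contributes +1607.98 cm⁴
Total I = 3825.17 cm⁴.

I_x ≈ 3825 cm⁴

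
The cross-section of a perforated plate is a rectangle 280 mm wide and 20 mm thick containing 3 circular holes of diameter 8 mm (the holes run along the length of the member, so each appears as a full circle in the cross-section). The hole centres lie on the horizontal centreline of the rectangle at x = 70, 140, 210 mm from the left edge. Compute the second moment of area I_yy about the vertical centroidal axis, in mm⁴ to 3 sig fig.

I_yy ≈ 3.61 × 10⁷ mm⁴

Decompose the section into non-overlapping parts with the origin at the bottom-left of its bounding rectangle.
Plate: 280 × 20, A = 5 600 mm², x = 140 mm, Ī = 36 586 667 mm⁴.
Hole 1 (subtracted): ⌀8, A = 50.265 mm², x = 70 mm, Ī = 201.06 mm⁴.
Hole 2 (subtracted): ⌀8, A = 50.265 mm², x = 140 mm, Ī = 201.06 mm⁴.
Hole 3 (subtracted): ⌀8, A = 50.265 mm², x = 210 mm, Ī = 201.06 mm⁴.
By symmetry the centroid is at mid-width, x̄ = 140 mm.
Transfer each piece to the vertical centroidal axis using Ī + A·d² with d = x − 140:
  plate: d = 0 mm → contributes +36 586 667 mm⁴
  hole 1: d = -70 mm → contributes −246 502 mm⁴
  hole 2: d = 0 mm → contributes −201.06 mm⁴
  hole 3: d = 70 mm → contributes −246 502 mm⁴
Total I = 36 093 462 mm⁴.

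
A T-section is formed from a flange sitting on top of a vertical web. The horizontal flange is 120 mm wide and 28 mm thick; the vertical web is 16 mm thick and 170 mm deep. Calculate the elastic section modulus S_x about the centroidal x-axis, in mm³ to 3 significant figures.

Split into non-overlapping primitives; take the origin at the lower-left of the bounding box.
Flange: 120 × 28, A = 3 360 mm², y = 184 mm, Ī = 219 520 mm⁴.
Web: 16 × 170, A = 2 720 mm², y = 85 mm, Ī = 6 550 667 mm⁴.
Centroid: ȳ = ΣA·y / ΣA = 139.71 mm.
Transfer each piece to the centroidal x-axis using Ī + A·d² with d = y − 139.71:
  flange: d = 44.289 mm → contributes +6 810 353 mm⁴
  web: d = -54.711 mm → contributes +14 692 284 mm⁴
Total I = 21 502 637 mm⁴.
Extreme fibre distance c = 139.71 mm; S = I/c = 153 908 mm³.

S_x ≈ 1.54 × 10⁵ mm³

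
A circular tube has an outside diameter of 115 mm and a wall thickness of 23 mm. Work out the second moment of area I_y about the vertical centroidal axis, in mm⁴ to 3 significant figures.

I_y ≈ 7.47 × 10⁶ mm⁴

Split into non-overlapping primitives; take the origin at the lower-left of the bounding box.
Outer circle: ⌀115, A = 10 387 mm², x = 57.5 mm, Ī = 8 585 414 mm⁴.
Bore (subtracted): ⌀69, A = 3739.3 mm², x = 57.5 mm, Ī = 1 112 670 mm⁴.
By symmetry the centroid is at mid-width, x̄ = 57.5 mm.
All pieces are centred on the vertical centroidal axis, so I = ΣĪ (holes subtracted) = 7 472 745 mm⁴.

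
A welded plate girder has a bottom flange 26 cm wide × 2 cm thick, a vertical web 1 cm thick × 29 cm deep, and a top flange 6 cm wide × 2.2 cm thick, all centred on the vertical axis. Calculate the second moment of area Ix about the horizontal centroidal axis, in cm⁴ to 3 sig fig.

Ix ≈ 1.39 × 10⁴ cm⁴

Break the section into simple shapes (no overlaps), measuring from the bottom-left corner of the bounding box.
Bottom plate: 26 × 2, A = 52 cm², y = 1 cm, Ī = 17.333 cm⁴.
Web plate: 1 × 29, A = 29 cm², y = 16.5 cm, Ī = 2032.4 cm⁴.
Top plate: 6 × 2.2, A = 13.2 cm², y = 32.1 cm, Ī = 5.324 cm⁴.
Centroid: ȳ = ΣA·y / ΣA = 10.13 cm.
Transfer each piece to the horizontal centroidal axis using Ī + A·d² with d = y − 10.13:
  bottom plate: d = -9.1297 cm → contributes +4351.6 cm⁴
  web plate: d = 6.3703 cm → contributes +3209.2 cm⁴
  top plate: d = 21.97 cm → contributes +6376.9 cm⁴
Total I = 13 938 cm⁴.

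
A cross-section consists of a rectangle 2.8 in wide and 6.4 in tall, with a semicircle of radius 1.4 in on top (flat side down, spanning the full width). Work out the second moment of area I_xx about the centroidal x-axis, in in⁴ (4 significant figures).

Split into non-overlapping primitives; take the origin at the lower-left of the bounding box.
Rectangular body: 2.8 × 6.4, A = 17.92 in², y = 3.2 in, Ī = 61.1669 in⁴.
Semicircular cap: semicircle r = 1.4, A = 3.07876 in², y = 6.99418 in, Ī = 0.421642 in⁴.
Centroid: ȳ = ΣA·y / ΣA = 3.75629 in.
Transfer each piece to the centroidal x-axis using Ī + A·d² with d = y − 3.75629:
  rectangular body: d = -0.556288 in → contributes +66.7124 in⁴
  semicircular cap: d = 3.23789 in → contributes +32.6992 in⁴
Total I = 99.4116 in⁴.

I_xx ≈ 99.41 in⁴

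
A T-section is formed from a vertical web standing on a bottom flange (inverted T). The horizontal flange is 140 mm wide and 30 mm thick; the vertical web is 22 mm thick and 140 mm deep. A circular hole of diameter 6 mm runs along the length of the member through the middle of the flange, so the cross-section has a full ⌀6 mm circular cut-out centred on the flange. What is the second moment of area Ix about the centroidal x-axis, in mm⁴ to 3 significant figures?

Ix ≈ 1.81 × 10⁷ mm⁴

Break the section into simple shapes (no overlaps), measuring from the bottom-left corner of the bounding box.
Flange: 140 × 30, A = 4 200 mm², y = 15 mm, Ī = 315 000 mm⁴.
Web: 22 × 140, A = 3 080 mm², y = 100 mm, Ī = 5 030 667 mm⁴.
Hole (subtracted): ⌀6, A = 28.274 mm², y = 15 mm, Ī = 63.617 mm⁴.
Centroid: ȳ = ΣA·y / ΣA = 51.102 mm.
Transfer each piece to the centroidal x-axis using Ī + A·d² with d = y − 51.102:
  flange: d = -36.102 mm → contributes +5 789 013 mm⁴
  web: d = 48.898 mm → contributes +12 395 066 mm⁴
  hole: d = -36.102 mm → contributes −36 915 mm⁴
Total I = 18 147 164 mm⁴.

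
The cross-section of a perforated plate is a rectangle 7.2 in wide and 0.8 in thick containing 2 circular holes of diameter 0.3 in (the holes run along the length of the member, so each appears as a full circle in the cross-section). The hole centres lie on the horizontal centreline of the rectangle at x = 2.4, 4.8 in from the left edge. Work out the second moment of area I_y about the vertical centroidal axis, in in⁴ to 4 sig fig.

I_y ≈ 24.68 in⁴

Decompose the section into non-overlapping parts with the origin at the bottom-left of its bounding rectangle.
Plate: 7.2 × 0.8, A = 5.76 in², x = 3.6 in, Ī = 24.8832 in⁴.
Hole 1 (subtracted): ⌀0.3, A = 0.0706858 in², x = 2.4 in, Ī = 0.000397608 in⁴.
Hole 2 (subtracted): ⌀0.3, A = 0.0706858 in², x = 4.8 in, Ī = 0.000397608 in⁴.
By symmetry the centroid is at mid-width, x̄ = 3.6 in.
Transfer each piece to the vertical centroidal axis using Ī + A·d² with d = x − 3.6:
  plate: d = 0 in → contributes +24.8832 in⁴
  hole 1: d = -1.2 in → contributes −0.102185 in⁴
  hole 2: d = 1.2 in → contributes −0.102185 in⁴
Total I = 24.6788 in⁴.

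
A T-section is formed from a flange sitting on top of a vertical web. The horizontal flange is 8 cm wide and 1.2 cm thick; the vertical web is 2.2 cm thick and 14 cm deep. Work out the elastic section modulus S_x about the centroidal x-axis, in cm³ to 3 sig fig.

Treat the section as a set of non-overlapping primitives; coordinates are from the bounding-box lower-left.
Flange: 8 × 1.2, A = 9.6 cm², y = 14.6 cm, Ī = 1.152 cm⁴.
Web: 2.2 × 14, A = 30.8 cm², y = 7 cm, Ī = 503.07 cm⁴.
Centroid: ȳ = ΣA·y / ΣA = 8.8059 cm.
Transfer each piece to the centroidal x-axis using Ī + A·d² with d = y − 8.8059:
  flange: d = 5.7941 cm → contributes +323.43 cm⁴
  web: d = -1.8059 cm → contributes +603.52 cm⁴
Total I = 926.95 cm⁴.
Extreme fibre distance c = 8.8059 cm; S = I/c = 105.26 cm³.

S_x ≈ 105 cm³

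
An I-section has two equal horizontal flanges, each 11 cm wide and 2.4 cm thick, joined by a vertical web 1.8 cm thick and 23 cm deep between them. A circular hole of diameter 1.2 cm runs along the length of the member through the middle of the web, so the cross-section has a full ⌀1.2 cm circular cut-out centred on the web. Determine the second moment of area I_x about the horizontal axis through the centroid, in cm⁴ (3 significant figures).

Split into non-overlapping primitives; take the origin at the lower-left of the bounding box.
Bottom flange: 11 × 2.4, A = 26.4 cm², y = 1.2 cm, Ī = 12.672 cm⁴.
Web: 1.8 × 23, A = 41.4 cm², y = 13.9 cm, Ī = 1825.1 cm⁴.
Top flange: 11 × 2.4, A = 26.4 cm², y = 26.6 cm, Ī = 12.672 cm⁴.
Hole (subtracted): ⌀1.2, A = 1.131 cm², y = 13.9 cm, Ī = 0.10179 cm⁴.
By symmetry the centroid is at mid-height, ȳ = 13.9 cm.
Transfer each piece to the horizontal axis through the centroid using Ī + A·d² with d = y − 13.9:
  bottom flange: d = -12.7 cm → contributes +4270.7 cm⁴
  web: d = 0 cm → contributes +1825.1 cm⁴
  top flange: d = 12.7 cm → contributes +4270.7 cm⁴
  hole: d = 0 cm → contributes −0.10179 cm⁴
Total I = 10 366 cm⁴.

I_x ≈ 1.04 × 10⁴ cm⁴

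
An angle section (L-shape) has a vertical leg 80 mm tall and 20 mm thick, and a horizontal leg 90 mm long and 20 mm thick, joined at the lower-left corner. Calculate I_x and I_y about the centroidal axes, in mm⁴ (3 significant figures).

Split into non-overlapping primitives; take the origin at the lower-left of the bounding box.
Vertical leg: 20 × 80, A = 1 600 mm², y = 40 mm, Ī = 853 333 mm⁴.
Horizontal leg (remainder): 70 × 20, A = 1 400 mm², y = 10 mm, Ī = 46 667 mm⁴.
Centroid: ȳ = ΣA·y / ΣA = 26 mm.
Transfer each piece to the centroidal x-axis using Ī + A·d² with d = y − 26:
  vertical leg: d = 14 mm → contributes +1 166 933 mm⁴
  horizontal leg (remainder): d = -16 mm → contributes +405 067 mm⁴
Total I = 1 572 000 mm⁴.
For the y-axis: x̄ = 31 mm.
Repeating about the centroidal y-axis gives I_y = 2 137 000 mm⁴.

I_x ≈ 1.57 × 10⁶ mm⁴, I_y ≈ 2.14 × 10⁶ mm⁴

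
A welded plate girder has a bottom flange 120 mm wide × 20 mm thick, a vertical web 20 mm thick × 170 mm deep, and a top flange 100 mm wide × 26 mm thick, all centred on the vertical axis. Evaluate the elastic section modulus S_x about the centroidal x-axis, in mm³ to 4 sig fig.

S_x ≈ 5.080 × 10⁵ mm³

Treat the section as a set of non-overlapping primitives; coordinates are from the bounding-box lower-left.
Bottom plate: 120 × 20, A = 2 400 mm², y = 10 mm, Ī = 80 000 mm⁴.
Web plate: 20 × 170, A = 3 400 mm², y = 105 mm, Ī = 8 188 333 mm⁴.
Top plate: 100 × 26, A = 2 600 mm², y = 203 mm, Ī = 146 467 mm⁴.
Centroid: ȳ = ΣA·y / ΣA = 108.19 mm.
Transfer each piece to the centroidal x-axis using Ī + A·d² with d = y − 108.19:
  bottom plate: d = -98.1905 mm → contributes +23 219 287 mm⁴
  web plate: d = -3.19048 mm → contributes +8 222 942 mm⁴
  top plate: d = 94.8095 mm → contributes +23 517 466 mm⁴
Total I = 54 959 695 mm⁴.
Extreme fibre distance c = 108.19 mm; S = I/c = 507 990 mm³.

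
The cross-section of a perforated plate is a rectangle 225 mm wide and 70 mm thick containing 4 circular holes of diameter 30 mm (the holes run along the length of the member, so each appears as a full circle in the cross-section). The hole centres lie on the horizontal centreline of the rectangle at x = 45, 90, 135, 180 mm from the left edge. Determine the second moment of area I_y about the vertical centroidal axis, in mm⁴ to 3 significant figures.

Break the section into simple shapes (no overlaps), measuring from the bottom-left corner of the bounding box.
Plate: 225 × 70, A = 15 750 mm², x = 112.5 mm, Ī = 66 445 313 mm⁴.
Hole 1 (subtracted): ⌀30, A = 706.86 mm², x = 45 mm, Ī = 39 761 mm⁴.
Hole 2 (subtracted): ⌀30, A = 706.86 mm², x = 90 mm, Ī = 39 761 mm⁴.
Hole 3 (subtracted): ⌀30, A = 706.86 mm², x = 135 mm, Ī = 39 761 mm⁴.
Hole 4 (subtracted): ⌀30, A = 706.86 mm², x = 180 mm, Ī = 39 761 mm⁴.
By symmetry the centroid is at mid-width, x̄ = 112.5 mm.
Transfer each piece to the vertical centroidal axis using Ī + A·d² with d = x − 112.5:
  plate: d = 0 mm → contributes +66 445 313 mm⁴
  hole 1: d = -67.5 mm → contributes −3 260 384 mm⁴
  hole 2: d = -22.5 mm → contributes −397 608 mm⁴
  hole 3: d = 22.5 mm → contributes −397 608 mm⁴
  hole 4: d = 67.5 mm → contributes −3 260 384 mm⁴
Total I = 59 129 329 mm⁴.

I_y ≈ 5.91 × 10⁷ mm⁴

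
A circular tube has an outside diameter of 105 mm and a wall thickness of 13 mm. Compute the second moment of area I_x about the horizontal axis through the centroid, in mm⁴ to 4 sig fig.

I_x ≈ 4.055 × 10⁶ mm⁴

Treat the section as a set of non-overlapping primitives; coordinates are from the bounding-box lower-left.
Outer circle: ⌀105, A = 8659.01 mm², y = 52.5 mm, Ī = 5 966 602 mm⁴.
Bore (subtracted): ⌀79, A = 4901.67 mm², y = 52.5 mm, Ī = 1 911 958 mm⁴.
By symmetry the centroid is at mid-height, ȳ = 52.5 mm.
All pieces are centred on the horizontal axis through the centroid, so I = ΣĪ (holes subtracted) = 4 054 645 mm⁴.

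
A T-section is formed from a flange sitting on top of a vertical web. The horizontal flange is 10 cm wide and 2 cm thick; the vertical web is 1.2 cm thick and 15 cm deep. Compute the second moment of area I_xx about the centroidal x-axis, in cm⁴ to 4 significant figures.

I_xx ≈ 1029 cm⁴

Split into non-overlapping primitives; take the origin at the lower-left of the bounding box.
Flange: 10 × 2, A = 20 cm², y = 16 cm, Ī = 6.66667 cm⁴.
Web: 1.2 × 15, A = 18 cm², y = 7.5 cm, Ī = 337.5 cm⁴.
Centroid: ȳ = ΣA·y / ΣA = 11.9737 cm.
Transfer each piece to the centroidal x-axis using Ī + A·d² with d = y − 11.9737:
  flange: d = 4.02632 cm → contributes +330.891 cm⁴
  web: d = -4.47368 cm → contributes +697.749 cm⁴
Total I = 1028.64 cm⁴.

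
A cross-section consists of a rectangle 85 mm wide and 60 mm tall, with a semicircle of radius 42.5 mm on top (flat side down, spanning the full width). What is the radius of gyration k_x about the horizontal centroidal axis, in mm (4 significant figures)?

k_x ≈ 27.71 mm

Split into non-overlapping primitives; take the origin at the lower-left of the bounding box.
Rectangular body: 85 × 60, A = 5 100 mm², y = 30 mm, Ī = 1 530 000 mm⁴.
Semicircular cap: semicircle r = 42.5, A = 2837.25 mm², y = 78.0376 mm, Ī = 358 086 mm⁴.
Centroid: ȳ = ΣA·y / ΣA = 47.1715 mm.
Transfer each piece to the horizontal centroidal axis using Ī + A·d² with d = y − 47.1715:
  rectangular body: d = -17.1715 mm → contributes +3 033 790 mm⁴
  semicircular cap: d = 30.866 mm → contributes +3 061 172 mm⁴
Total I = 6 094 962 mm⁴.
Radius of gyration: k = √(I/A) = √(6 094 962 / 7937.25) = 27.7109 mm.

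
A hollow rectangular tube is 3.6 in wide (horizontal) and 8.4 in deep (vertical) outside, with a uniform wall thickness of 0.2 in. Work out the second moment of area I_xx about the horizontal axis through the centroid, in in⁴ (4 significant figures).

I_xx ≈ 41.28 in⁴

Split into non-overlapping primitives; take the origin at the lower-left of the bounding box.
Outer rectangle: 3.6 × 8.4, A = 30.24 in², y = 4.2 in, Ī = 177.811 in⁴.
Inner void (subtracted): 3.2 × 8, A = 25.6 in², y = 4.2 in, Ī = 136.533 in⁴.
By symmetry the centroid is at mid-height, ȳ = 4.2 in.
All pieces are centred on the horizontal axis through the centroid, so I = ΣĪ (holes subtracted) = 41.2779 in⁴.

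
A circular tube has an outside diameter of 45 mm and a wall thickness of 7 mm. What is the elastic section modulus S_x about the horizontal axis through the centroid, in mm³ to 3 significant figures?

S_x ≈ 6930 mm³

Decompose the section into non-overlapping parts with the origin at the bottom-left of its bounding rectangle.
Outer circle: ⌀45, A = 1590.4 mm², y = 22.5 mm, Ī = 201 289 mm⁴.
Bore (subtracted): ⌀31, A = 754.77 mm², y = 22.5 mm, Ī = 45 333 mm⁴.
By symmetry the centroid is at mid-height, ȳ = 22.5 mm.
All pieces are centred on the horizontal axis through the centroid, so I = ΣĪ (holes subtracted) = 155 956 mm⁴.
Extreme fibre distance c = 22.5 mm; S = I/c = 6931.4 mm³.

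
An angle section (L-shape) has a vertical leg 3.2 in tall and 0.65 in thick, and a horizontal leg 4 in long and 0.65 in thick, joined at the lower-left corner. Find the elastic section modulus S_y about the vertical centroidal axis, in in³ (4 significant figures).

Treat the section as a set of non-overlapping primitives; coordinates are from the bounding-box lower-left.
Vertical leg: 0.65 × 3.2, A = 2.08 in², x = 0.325 in, Ī = 0.0732333 in⁴.
Horizontal leg (remainder): 3.35 × 0.65, A = 2.1775 in², x = 2.325 in, Ī = 2.03642 in⁴.
Centroid: x̄ = ΣA·x / ΣA = 1.3479 in.
Transfer each piece to the vertical centroidal axis using Ī + A·d² with d = x − 1.3479:
  vertical leg: d = -1.0229 in → contributes +2.24959 in⁴
  horizontal leg (remainder): d = 0.977099 in → contributes +4.11533 in⁴
Total I = 6.36492 in⁴.
Extreme fibre distance c = 2.6521 in; S = I/c = 2.39995 in³.

S_y ≈ 2.400 in³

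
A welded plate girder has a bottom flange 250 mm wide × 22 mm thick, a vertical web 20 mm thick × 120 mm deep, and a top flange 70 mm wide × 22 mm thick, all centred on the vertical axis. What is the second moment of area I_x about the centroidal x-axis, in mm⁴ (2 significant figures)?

Treat the section as a set of non-overlapping primitives; coordinates are from the bounding-box lower-left.
Bottom plate: 250 × 22, A = 5 500 mm², y = 11 mm, Ī = 221 833 mm⁴.
Web plate: 20 × 120, A = 2 400 mm², y = 82 mm, Ī = 2 880 000 mm⁴.
Top plate: 70 × 22, A = 1 540 mm², y = 153 mm, Ī = 62 113 mm⁴.
Centroid: ȳ = ΣA·y / ΣA = 52.22 mm.
Transfer each piece to the centroidal x-axis using Ī + A·d² with d = y − 52.22:
  bottom plate: d = -41.22 mm → contributes +9 565 052 mm⁴
  web plate: d = 29.78 mm → contributes +5 008 993 mm⁴
  top plate: d = 100.8 mm → contributes +15 704 500 mm⁴
Total I = 30 278 546 mm⁴.

I_x ≈ 3.0 × 10⁷ mm⁴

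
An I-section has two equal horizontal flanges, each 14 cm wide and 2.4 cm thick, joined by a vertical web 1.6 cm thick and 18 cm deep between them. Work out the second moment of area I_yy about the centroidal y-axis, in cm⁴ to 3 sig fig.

Break the section into simple shapes (no overlaps), measuring from the bottom-left corner of the bounding box.
Bottom flange: 14 × 2.4, A = 33.6 cm², x = 7 cm, Ī = 548.8 cm⁴.
Web: 1.6 × 18, A = 28.8 cm², x = 7 cm, Ī = 6.144 cm⁴.
Top flange: 14 × 2.4, A = 33.6 cm², x = 7 cm, Ī = 548.8 cm⁴.
By symmetry the centroid is at mid-width, x̄ = 7 cm.
All pieces are centred on the centroidal y-axis, so I = ΣĪ = 1103.7 cm⁴.

I_yy ≈ 1100 cm⁴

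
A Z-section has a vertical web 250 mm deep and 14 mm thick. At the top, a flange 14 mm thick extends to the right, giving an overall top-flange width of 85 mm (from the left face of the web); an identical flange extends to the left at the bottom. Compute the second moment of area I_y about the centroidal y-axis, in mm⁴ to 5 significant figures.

I_y ≈ 4.4831 × 10⁶ mm⁴

Treat the section as a set of non-overlapping primitives; coordinates are from the bounding-box lower-left.
Web: 14 × 250, A = 3 500 mm², x = 78 mm, Ī = 57166.67 mm⁴.
Top flange (beyond web): 71 × 14, A = 994 mm², x = 120.5 mm, Ī = 417562.8 mm⁴.
Bottom flange (beyond web): 71 × 14, A = 994 mm², x = 35.5 mm, Ī = 417562.8 mm⁴.
Centroid: x̄ = ΣA·x / ΣA = 78 mm.
Transfer each piece to the centroidal y-axis using Ī + A·d² with d = x − 78:
  web: d = 0 mm → contributes +57166.67 mm⁴
  top flange (beyond web): d = 42.5 mm → contributes +2 212 975 mm⁴
  bottom flange (beyond web): d = -42.5 mm → contributes +2 212 975 mm⁴
Total I = 4 483 117 mm⁴.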